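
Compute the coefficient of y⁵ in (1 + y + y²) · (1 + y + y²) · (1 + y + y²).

(1 + y + y²) has coefficients 1,1,1 for degrees 0…2.
(1 + y + y²) has coefficients 1,1,1,0,0,0 for degrees 0…5.
Finally multiplying by (1 + y + y²), the product of all factors after the first has coefficients 1,2,3,2,1,0 for degrees 0…5.
[y⁵] = 1·0 + 1·1 + 1·2 = 3.

3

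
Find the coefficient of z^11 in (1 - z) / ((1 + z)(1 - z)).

Partial fractions give a closed form: a_n = (1)·(-1)^n.
At n = 11: a_11 = -1.

-1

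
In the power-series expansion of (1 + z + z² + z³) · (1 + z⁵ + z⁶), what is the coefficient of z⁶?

2

(1 + z + z² + z³) has coefficients 1,1,1,1 for degrees 0…3.
(1 + z⁵ + z⁶) has coefficients 1,0,0,0,0,1,1 for degrees 0…6.
[z⁶] = 1·1 + 1·1 + 1·0 + 1·0 = 2.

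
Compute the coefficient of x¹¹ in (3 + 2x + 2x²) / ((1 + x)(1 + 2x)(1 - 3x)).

Partial fractions give a closed form: a_n = (-3/4)·(-1)^n + (2)·(-2)^n + (7/4)·3^n.
At n = 11: a_11 = 305912.

305912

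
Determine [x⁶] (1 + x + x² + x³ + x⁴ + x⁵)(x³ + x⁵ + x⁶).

(1 + x + x² + x³ + x⁴ + x⁵) has coefficients 1,1,1,1,1,1 for degrees 0…5.
(x³ + x⁵ + x⁶) has coefficients 0,0,0,1,0,1,1 for degrees 0…6.
[x⁶] = 1·1 + 1·1 + 1·0 + 1·1 + 1·0 + 1·0 = 3.

3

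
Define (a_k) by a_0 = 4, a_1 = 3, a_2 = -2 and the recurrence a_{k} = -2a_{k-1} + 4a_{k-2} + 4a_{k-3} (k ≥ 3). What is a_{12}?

The ordinary generating function has denominator 1 + 2z - 4z^2 - 4z^3.
Iterating the recurrence: a_0,…,a_{12} = 4, 3, -2, 32, -60, 240, -592, 1904, -5216, 15680, -44608, 131072, -377856.

-377856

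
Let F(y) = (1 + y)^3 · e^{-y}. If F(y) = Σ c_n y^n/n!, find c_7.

104

The EGF product rule gives c_7 = Σ_{k_1+k_2=7} C(7; k_1,k_2) · ∏ g_i(k_i), where (1+y)^3 gives the falling factorial (3)_k; e^{-y} gives (-1)^k.
g_1(k) for k = 0…7: 1, 3, 6, 6, 0, 0, 0, 0.
g_2(k) for k = 0…7: 1, -1, 1, -1, 1, -1, 1, -1.
c_7 = Σ_k C(7,k)·g_1(k)·g_2(7−k) = 1·1·(-1) + 7·3·1 + 21·6·(-1) + 35·6·1 = −1 + 21 − 126 + 210 = 104.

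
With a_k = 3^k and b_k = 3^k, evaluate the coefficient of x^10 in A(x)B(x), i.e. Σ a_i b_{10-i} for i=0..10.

Write out a_i and b_{10-i} for i = 0,…,10 and sum the products.
Σ = 1·59049 + 3·19683 + 9·6561 + 27·2187 + 81·729 + 243·243 + 729·81 + 2187·27 + 6561·9 + 19683·3 + 59049·1 = 649539.

649539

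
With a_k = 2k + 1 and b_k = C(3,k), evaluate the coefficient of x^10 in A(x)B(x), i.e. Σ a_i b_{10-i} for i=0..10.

144

Write out a_i and b_{10-i} for i = 0,…,10 and sum the products.
Σ = 1·0 + 3·0 + 5·0 + 7·0 + 9·0 + 11·0 + 13·0 + 15·1 + 17·3 + 19·3 + 21·1 = 144.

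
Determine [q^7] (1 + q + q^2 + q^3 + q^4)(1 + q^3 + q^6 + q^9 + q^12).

(1 + q + q^2 + q^3 + q^4) has coefficients 1,1,1,1,1 for degrees 0…4.
(1 + q^3 + q^6 + q^9 + q^12) has coefficients 1,0,0,1,0,0,1,0 for degrees 0…7.
[q^7] = 1·0 + 1·1 + 1·0 + 1·0 + 1·1 = 2.

2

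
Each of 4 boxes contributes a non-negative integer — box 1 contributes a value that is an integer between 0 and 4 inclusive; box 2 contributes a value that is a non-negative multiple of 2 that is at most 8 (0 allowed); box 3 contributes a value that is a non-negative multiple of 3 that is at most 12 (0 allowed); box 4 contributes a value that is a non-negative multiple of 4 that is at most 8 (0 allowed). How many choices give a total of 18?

22

The generating function for the choices is (1 + y + y² + y³ + y⁴)·(1 + y² + y⁴ + y⁶ + y⁸)·(1 + y³ + y⁶ + y⁹ + y¹²)·(1 + y⁴ + y⁸); the count is [y¹⁸].
(1 + y + y² + y³ + y⁴) has coefficients 1,1,1,1,1 for degrees 0…4.
(1 + y² + y⁴ + y⁶ + y⁸) has coefficients 1,0,1,0,1,0,1,0,1,0,0,0,0,0,0,0,0,0,0 for degrees 0…18.
Multiplying by (1 + y³ + y⁶ + y⁹ + y¹²) gives running coefficients 1,0,1,1,1,1,2,1,2,2,1,2,2,1,2,1,1,1,1 for degrees 0…18.
Finally multiplying by (1 + y⁴ + y⁸), the product of all factors after the first has coefficients 1,0,1,1,2,1,3,2,4,3,4,4,5,4,5,4,5,4,4 for degrees 0…18.
[y¹⁸] = 1·4 + 1·4 + 1·5 + 1·4 + 1·5 = 22.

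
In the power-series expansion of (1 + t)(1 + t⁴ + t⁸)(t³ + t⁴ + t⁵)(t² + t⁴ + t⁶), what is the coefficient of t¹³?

4

(1 + t) has coefficients 1,1 for degrees 0…1.
(1 + t⁴ + t⁸) has coefficients 1,0,0,0,1,0,0,0,1,0,0,0,0,0 for degrees 0…13.
Multiplying by (t³ + t⁴ + t⁵) gives running coefficients 0,0,0,1,1,1,0,1,1,1,0,1,1,1 for degrees 0…13.
Finally multiplying by (t² + t⁴ + t⁶), the product of all factors after the first has coefficients 0,0,0,0,0,1,1,2,1,3,2,3,1,3 for degrees 0…13.
[t¹³] = 1·3 + 1·1 = 4.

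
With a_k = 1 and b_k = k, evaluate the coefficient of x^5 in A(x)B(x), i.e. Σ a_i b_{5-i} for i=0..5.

This is [x^5] in the product of the two ordinary generating functions.
Σ = 1·5 + 1·4 + 1·3 + 1·2 + 1·1 + 1·0 = 15.

15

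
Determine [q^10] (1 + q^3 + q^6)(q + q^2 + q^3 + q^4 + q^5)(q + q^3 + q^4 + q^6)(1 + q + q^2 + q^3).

(1 + q^3 + q^6) has coefficients 1,0,0,1,0,0,1 for degrees 0…6.
(q + q^2 + q^3 + q^4 + q^5) has coefficients 0,1,1,1,1,1,0,0,0,0,0 for degrees 0…10.
Multiplying by (q + q^3 + q^4 + q^6) gives running coefficients 0,0,1,1,2,3,3,3,3,2,1 for degrees 0…10.
Finally multiplying by (1 + q + q^2 + q^3), the product of all factors after the first has coefficients 0,0,1,2,4,7,9,11,12,11,9 for degrees 0…10.
[q^10] = 1·9 + 1·11 + 1·4 = 24.

24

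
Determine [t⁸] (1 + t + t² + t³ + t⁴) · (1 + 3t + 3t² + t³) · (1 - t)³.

(1 + t + t² + t³ + t⁴) has coefficients 1,1,1,1,1 for degrees 0…4.
(1 + 3t + 3t² + t³) has coefficients 1,3,3,1,0,0,0,0,0 for degrees 0…8.
Finally multiplying by (1 - t)³, the product of all factors after the first has coefficients 1,0,-3,0,3,0,-1,0,0 for degrees 0…8.
[t⁸] = 1·0 + 1·0 + 1·(-1) + 1·0 + 1·3 = 2.

2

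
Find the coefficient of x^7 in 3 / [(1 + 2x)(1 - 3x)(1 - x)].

5802

Partial fractions give a closed form: a_n = (4/5)·(-2)^n + (27/10)·3^n + (-1/2)·1^n.
At n = 7: a_7 = 5802.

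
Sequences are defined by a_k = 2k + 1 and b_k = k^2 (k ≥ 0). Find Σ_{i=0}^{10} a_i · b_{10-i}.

This is [x^10] in the product of the two ordinary generating functions.
Σ = 1·100 + 3·81 + 5·64 + 7·49 + 9·36 + 11·25 + 13·16 + 15·9 + 17·4 + 19·1 + 21·0 = 2035.

2035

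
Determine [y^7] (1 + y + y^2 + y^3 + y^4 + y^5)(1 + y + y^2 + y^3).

2

(1 + y + y^2 + y^3 + y^4 + y^5) has coefficients 1,1,1,1,1,1 for degrees 0…5.
(1 + y + y^2 + y^3) has coefficients 1,1,1,1,0,0,0,0 for degrees 0…7.
[y^7] = 1·0 + 1·0 + 1·0 + 1·0 + 1·1 + 1·1 = 2.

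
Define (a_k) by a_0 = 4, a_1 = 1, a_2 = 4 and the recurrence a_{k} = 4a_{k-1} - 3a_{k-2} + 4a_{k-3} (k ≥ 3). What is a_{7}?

4293

The ordinary generating function has denominator 1 - 4x + 3x^2 - 4x^3.
Iterating the recurrence: a_0,…,a_{7} = 4, 1, 4, 29, 108, 361, 1236, 4293.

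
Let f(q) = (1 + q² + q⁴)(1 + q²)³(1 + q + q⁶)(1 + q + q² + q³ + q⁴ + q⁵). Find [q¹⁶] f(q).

(1 + q² + q⁴) has coefficients 1,0,1,0,1 for degrees 0…4.
(1 + q²)³ has coefficients 1,0,3,0,3,0,1,0,0,0,0,0,0,0,0,0,0 for degrees 0…16.
Multiplying by (1 + q + q⁶) gives running coefficients 1,1,3,3,3,3,2,1,3,0,3,0,1,0,0,0,0 for degrees 0…16.
Finally multiplying by (1 + q + q² + q³ + q⁴ + q⁵), the product of all factors after the first has coefficients 1,2,5,8,11,14,15,15,15,12,12,9,8,7,4,4,1 for degrees 0…16.
[q¹⁶] = 1·1 + 1·4 + 1·8 = 13.

13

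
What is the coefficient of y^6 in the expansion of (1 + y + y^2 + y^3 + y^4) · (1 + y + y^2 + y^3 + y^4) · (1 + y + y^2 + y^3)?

(1 + y + y^2 + y^3 + y^4) has coefficients 1,1,1,1,1 for degrees 0…4.
(1 + y + y^2 + y^3 + y^4) has coefficients 1,1,1,1,1,0,0 for degrees 0…6.
Finally multiplying by (1 + y + y^2 + y^3), the product of all factors after the first has coefficients 1,2,3,4,4,3,2 for degrees 0…6.
[y^6] = 1·2 + 1·3 + 1·4 + 1·4 + 1·3 = 16.

16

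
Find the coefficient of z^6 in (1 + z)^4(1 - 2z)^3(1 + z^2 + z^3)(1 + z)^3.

27

(1 + z)^4 has coefficients 1,4,6,4,1 for degrees 0…4.
(1 - 2z)^3 has coefficients 1,-6,12,-8,0,0,0 for degrees 0…6.
Multiplying by (1 + z^2 + z^3) gives running coefficients 1,-6,13,-13,6,4,-8 for degrees 0…6.
Finally multiplying by (1 + z)^3, the product of all factors after the first has coefficients 1,-3,-2,9,0,-4,9 for degrees 0…6.
[z^6] = 1·9 + 4·(-4) + 6·0 + 4·9 + 1·(-2) = 27.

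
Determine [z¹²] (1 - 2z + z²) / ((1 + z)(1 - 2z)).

The denominator gives the recurrence a_n = a_(n−1) + 2a_(n−2) for n ≥ 3; the numerator fixes a_0 = 1, a_1 = -1, a_2 = 2.
Iterating: 1, -1, 2, 0, 4, 4, 12, 20, 44, 84, 172, 340, 684, so a_12 = 684.

684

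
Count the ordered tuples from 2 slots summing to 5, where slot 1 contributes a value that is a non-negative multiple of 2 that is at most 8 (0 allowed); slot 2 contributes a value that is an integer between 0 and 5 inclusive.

The generating function for the choices is (1 + t² + t⁴ + t⁶ + t⁸)·(1 + t + t² + t³ + t⁴ + t⁵); the count is [t⁵].
(1 + t² + t⁴ + t⁶ + t⁸) has coefficients 1,0,1,0,1,0 for degrees 0…5.
(1 + t + t² + t³ + t⁴ + t⁵) has coefficients 1,1,1,1,1,1 for degrees 0…5.
[t⁵] = 1·1 + 1·1 + 1·1 = 3.

3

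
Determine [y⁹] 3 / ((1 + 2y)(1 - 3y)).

The denominator gives the recurrence a_n = a_(n−1) + 6a_(n−2) for n ≥ 2; the numerator fixes a_0 = 3, a_1 = 3.
Iterating: 3, 3, 21, 39, 165, 399, 1389, 3783, 12117, 34815, so a_9 = 34815.

34815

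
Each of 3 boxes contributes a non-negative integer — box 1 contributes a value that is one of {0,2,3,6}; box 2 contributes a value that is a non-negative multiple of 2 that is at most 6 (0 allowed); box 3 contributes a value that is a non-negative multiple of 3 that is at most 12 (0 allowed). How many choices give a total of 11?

5

The generating function for the choices is (1 + y^2 + y^3 + y^6)·(1 + y^2 + y^4 + y^6)·(1 + y^3 + y^6 + y^9 + y^12); the count is [y^11].
(1 + y^2 + y^3 + y^6) has coefficients 1,0,1,1,0,0,1 for degrees 0…6.
(1 + y^2 + y^4 + y^6) has coefficients 1,0,1,0,1,0,1,0,0,0,0,0 for degrees 0…11.
Finally multiplying by (1 + y^3 + y^6 + y^9 + y^12), the product of all factors after the first has coefficients 1,0,1,1,1,1,2,1,1,2,1,1 for degrees 0…11.
[y^11] = 1·1 + 1·2 + 1·1 + 1·1 = 5.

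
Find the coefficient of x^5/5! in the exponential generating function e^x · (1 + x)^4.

501

The EGF product rule gives c_5 = Σ_{k_1+k_2=5} C(5; k_1,k_2) · ∏ g_i(k_i), where e^x gives (1)^k; (1+x)^4 gives the falling factorial (4)_k.
g_1(k) for k = 0…5: 1, 1, 1, 1, 1, 1.
g_2(k) for k = 0…5: 1, 4, 12, 24, 24, 0.
c_5 = Σ_k C(5,k)·g_1(k)·g_2(5−k) = 5·1·24 + 10·1·24 + 10·1·12 + 5·1·4 + 1·1·1 = 120 + 240 + 120 + 20 + 1 = 501.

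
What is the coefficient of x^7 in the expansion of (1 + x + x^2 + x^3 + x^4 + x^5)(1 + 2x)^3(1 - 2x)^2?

(1 + x + x^2 + x^3 + x^4 + x^5) has coefficients 1,1,1,1,1,1 for degrees 0…5.
(1 + 2x)^3 has coefficients 1,6,12,8,0,0,0,0 for degrees 0…7.
Finally multiplying by (1 - 2x)^2, the product of all factors after the first has coefficients 1,2,-8,-16,16,32,0,0 for degrees 0…7.
[x^7] = 1·0 + 1·0 + 1·32 + 1·16 + 1·(-16) + 1·(-8) = 24.

24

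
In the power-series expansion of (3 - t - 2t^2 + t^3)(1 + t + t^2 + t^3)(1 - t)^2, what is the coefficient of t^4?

-4

(3 - t - 2t^2 + t^3) has coefficients 3,-1,-2,1 for degrees 0…3.
(1 + t + t^2 + t^3) has coefficients 1,1,1,1,0 for degrees 0…4.
Finally multiplying by (1 - t)^2, the product of all factors after the first has coefficients 1,-1,0,0,-1 for degrees 0…4.
[t^4] = 3·(-1) − 1·0 − 2·0 + 1·(-1) = -4.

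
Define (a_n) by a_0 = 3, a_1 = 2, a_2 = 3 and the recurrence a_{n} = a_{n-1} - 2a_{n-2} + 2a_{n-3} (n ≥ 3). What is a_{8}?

3

The ordinary generating function has denominator 1 - x + 2x^2 - 2x^3.
Iterating the recurrence: a_0,…,a_{8} = 3, 2, 3, 5, 3, -1, 3, 11, 3.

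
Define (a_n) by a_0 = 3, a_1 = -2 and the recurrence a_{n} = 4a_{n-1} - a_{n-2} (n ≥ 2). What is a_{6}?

The ordinary generating function has denominator 1 - 4z + z^2.
Iterating the recurrence: a_0,…,a_{6} = 3, -2, -11, -42, -157, -586, -2187.

-2187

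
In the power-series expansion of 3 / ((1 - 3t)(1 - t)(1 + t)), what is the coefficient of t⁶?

2460

Partial fractions give a closed form: a_n = (27/8)·3^n + (-3/4)·1^n + (3/8)·(-1)^n.
At n = 6: a_6 = 2460.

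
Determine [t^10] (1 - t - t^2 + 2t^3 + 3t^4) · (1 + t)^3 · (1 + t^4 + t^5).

(1 - t - t^2 + 2t^3 + 3t^4) has coefficients 1,-1,-1,2,3 for degrees 0…4.
(1 + t)^3 has coefficients 1,3,3,1,0,0,0,0,0,0,0 for degrees 0…10.
Finally multiplying by (1 + t^4 + t^5), the product of all factors after the first has coefficients 1,3,3,1,1,4,6,4,1,0,0 for degrees 0…10.
[t^10] = 1·0 − 1·0 − 1·1 + 2·4 + 3·6 = 25.

25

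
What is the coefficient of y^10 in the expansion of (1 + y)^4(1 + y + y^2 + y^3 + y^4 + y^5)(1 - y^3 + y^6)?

(1 + y)^4 has coefficients 1,4,6,4,1 for degrees 0…4.
(1 + y + y^2 + y^3 + y^4 + y^5) has coefficients 1,1,1,1,1,1,0,0,0,0,0 for degrees 0…10.
Finally multiplying by (1 - y^3 + y^6), the product of all factors after the first has coefficients 1,1,1,0,0,0,0,0,0,1,1 for degrees 0…10.
[y^10] = 1·1 + 4·1 + 6·0 + 4·0 + 1·0 = 5.

5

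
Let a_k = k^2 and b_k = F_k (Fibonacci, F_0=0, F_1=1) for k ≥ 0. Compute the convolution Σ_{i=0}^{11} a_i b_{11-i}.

The convolution is the t^11 coefficient of A(t)B(t).
Σ = 0·89 + 1·55 + 4·34 + 9·21 + 16·13 + 25·8 + 36·5 + 49·3 + 64·2 + 81·1 + 100·1 + 121·0 = 1424.

1424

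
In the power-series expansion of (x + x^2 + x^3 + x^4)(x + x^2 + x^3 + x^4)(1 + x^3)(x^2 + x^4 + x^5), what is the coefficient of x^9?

(x + x^2 + x^3 + x^4) has coefficients 0,1,1,1,1 for degrees 0…4.
(x + x^2 + x^3 + x^4) has coefficients 0,1,1,1,1,0,0,0,0,0 for degrees 0…9.
Multiplying by (1 + x^3) gives running coefficients 0,1,1,1,2,1,1,1,0,0 for degrees 0…9.
Finally multiplying by (x^2 + x^4 + x^5), the product of all factors after the first has coefficients 0,0,0,1,1,2,4,3,4,4 for degrees 0…9.
[x^9] = 1·4 + 1·3 + 1·4 + 1·2 = 13.

13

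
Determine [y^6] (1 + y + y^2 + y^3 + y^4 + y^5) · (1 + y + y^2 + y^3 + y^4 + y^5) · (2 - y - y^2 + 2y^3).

(1 + y + y^2 + y^3 + y^4 + y^5) has coefficients 1,1,1,1,1,1 for degrees 0…5.
(1 + y + y^2 + y^3 + y^4 + y^5) has coefficients 1,1,1,1,1,1,0 for degrees 0…6.
Finally multiplying by (2 - y - y^2 + 2y^3), the product of all factors after the first has coefficients 2,1,0,2,2,2,0 for degrees 0…6.
[y^6] = 1·0 + 1·2 + 1·2 + 1·2 + 1·0 + 1·1 = 7.

7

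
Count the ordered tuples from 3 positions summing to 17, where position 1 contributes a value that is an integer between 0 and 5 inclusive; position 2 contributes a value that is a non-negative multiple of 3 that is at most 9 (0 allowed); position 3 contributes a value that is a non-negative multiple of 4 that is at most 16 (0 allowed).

The generating function for the choices is (1 + q + q^2 + q^3 + q^4 + q^5)·(1 + q^3 + q^6 + q^9)·(1 + q^4 + q^8 + q^12 + q^16); the count is [q^17].
(1 + q + q^2 + q^3 + q^4 + q^5) has coefficients 1,1,1,1,1,1 for degrees 0…5.
(1 + q^3 + q^6 + q^9) has coefficients 1,0,0,1,0,0,1,0,0,1,0,0,0,0,0,0,0,0 for degrees 0…17.
Finally multiplying by (1 + q^4 + q^8 + q^12 + q^16), the product of all factors after the first has coefficients 1,0,0,1,1,0,1,1,1,1,1,1,1,1,1,1,1,1 for degrees 0…17.
[q^17] = 1·1 + 1·1 + 1·1 + 1·1 + 1·1 + 1·1 = 6.

6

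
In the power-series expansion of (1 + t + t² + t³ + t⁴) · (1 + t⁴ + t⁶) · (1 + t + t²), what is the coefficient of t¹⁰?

4

(1 + t + t² + t³ + t⁴) has coefficients 1,1,1,1,1 for degrees 0…4.
(1 + t⁴ + t⁶) has coefficients 1,0,0,0,1,0,1,0,0,0,0 for degrees 0…10.
Finally multiplying by (1 + t + t²), the product of all factors after the first has coefficients 1,1,1,0,1,1,2,1,1,0,0 for degrees 0…10.
[t¹⁰] = 1·0 + 1·0 + 1·1 + 1·1 + 1·2 = 4.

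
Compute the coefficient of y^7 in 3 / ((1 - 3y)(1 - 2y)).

18915

Partial fractions give a closed form: a_n = (9)·3^n + (-6)·2^n.
At n = 7: a_7 = 18915.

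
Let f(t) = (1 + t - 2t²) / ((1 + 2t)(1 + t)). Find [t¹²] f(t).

The denominator gives the recurrence a_n = −3a_(n−1) − 2a_(n−2) for n ≥ 3; the numerator fixes a_0 = 1, a_1 = -2, a_2 = 2.
Iterating: 1, -2, 2, -2, 2, -2, 2, -2, 2, -2, 2, -2, 2, so a_12 = 2.

2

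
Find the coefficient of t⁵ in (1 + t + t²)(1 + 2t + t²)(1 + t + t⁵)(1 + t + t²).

(1 + t + t²) has coefficients 1,1,1 for degrees 0…2.
(1 + 2t + t²) has coefficients 1,2,1,0,0,0 for degrees 0…5.
Multiplying by (1 + t + t⁵) gives running coefficients 1,3,3,1,0,1 for degrees 0…5.
Finally multiplying by (1 + t + t²), the product of all factors after the first has coefficients 1,4,7,7,4,2 for degrees 0…5.
[t⁵] = 1·2 + 1·4 + 1·7 = 13.

13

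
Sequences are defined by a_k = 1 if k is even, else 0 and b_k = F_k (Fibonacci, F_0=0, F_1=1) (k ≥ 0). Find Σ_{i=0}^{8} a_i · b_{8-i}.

33

Write out a_i and b_{8-i} for i = 0,…,8 and sum the products.
Σ = 1·21 + 0·13 + 1·8 + 0·5 + 1·3 + 0·2 + 1·1 + 0·1 + 1·0 = 33.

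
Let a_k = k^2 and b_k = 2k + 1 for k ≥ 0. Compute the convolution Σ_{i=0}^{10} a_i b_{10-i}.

This is [x^10] in the product of the two ordinary generating functions.
Σ = 0·21 + 1·19 + 4·17 + 9·15 + 16·13 + 25·11 + 36·9 + 49·7 + 64·5 + 81·3 + 100·1 = 2035.

2035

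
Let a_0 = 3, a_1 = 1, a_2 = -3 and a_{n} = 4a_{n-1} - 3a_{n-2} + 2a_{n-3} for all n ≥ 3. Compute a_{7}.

The ordinary generating function has denominator 1 - 4z + 3z^2 - 2z^3.
Iterating the recurrence: a_0,…,a_{7} = 3, 1, -3, -9, -25, -79, -259, -849.

-849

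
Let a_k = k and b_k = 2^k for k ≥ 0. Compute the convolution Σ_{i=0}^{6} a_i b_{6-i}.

The convolution is the t^6 coefficient of A(t)B(t).
Σ = 0·64 + 1·32 + 2·16 + 3·8 + 4·4 + 5·2 + 6·1 = 120.

120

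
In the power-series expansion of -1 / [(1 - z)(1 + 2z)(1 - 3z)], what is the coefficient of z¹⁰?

-53417

Partial fractions give a closed form: a_n = (1/6)·1^n + (-4/15)·(-2)^n + (-9/10)·3^n.
At n = 10: a_10 = -53417.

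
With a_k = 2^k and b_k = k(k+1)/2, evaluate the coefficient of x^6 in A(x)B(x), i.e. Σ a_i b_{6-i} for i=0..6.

219

The convolution is the t^6 coefficient of A(t)B(t).
Σ = 1·21 + 2·15 + 4·10 + 8·6 + 16·3 + 32·1 + 64·0 = 219.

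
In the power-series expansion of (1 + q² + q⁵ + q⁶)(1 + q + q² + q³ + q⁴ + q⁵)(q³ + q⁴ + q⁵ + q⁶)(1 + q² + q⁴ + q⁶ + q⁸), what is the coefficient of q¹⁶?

40

(1 + q² + q⁵ + q⁶) has coefficients 1,0,1,0,0,1,1 for degrees 0…6.
(1 + q + q² + q³ + q⁴ + q⁵) has coefficients 1,1,1,1,1,1,0,0,0,0,0,0,0,0,0,0,0 for degrees 0…16.
Multiplying by (q³ + q⁴ + q⁵ + q⁶) gives running coefficients 0,0,0,1,2,3,4,4,4,3,2,1,0,0,0,0,0 for degrees 0…16.
Finally multiplying by (1 + q² + q⁴ + q⁶ + q⁸), the product of all factors after the first has coefficients 0,0,0,1,2,4,6,8,10,11,12,12,12,11,10,8,6 for degrees 0…16.
[q¹⁶] = 1·6 + 1·10 + 1·12 + 1·12 = 40.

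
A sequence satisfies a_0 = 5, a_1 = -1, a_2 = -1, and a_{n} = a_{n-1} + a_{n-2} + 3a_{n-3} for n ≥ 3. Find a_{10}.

1127

The ordinary generating function has denominator 1 - x - x^2 - 3x^3.
Iterating the recurrence: a_0,…,a_{10} = 5, -1, -1, 13, 9, 19, 67, 113, 237, 551, 1127.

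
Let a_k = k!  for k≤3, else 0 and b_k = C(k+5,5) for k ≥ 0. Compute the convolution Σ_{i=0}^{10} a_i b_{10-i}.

Write out a_i and b_{10-i} for i = 0,…,10 and sum the products.
Σ = 1·3003 + 1·2002 + 2·1287 + 6·792 + 0·462 + 0·252 + 0·126 + 0·56 + 0·21 + 0·6 + 0·1 = 12331.

12331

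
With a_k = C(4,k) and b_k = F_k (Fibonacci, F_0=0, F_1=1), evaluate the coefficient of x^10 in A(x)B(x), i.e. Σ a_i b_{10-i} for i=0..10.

377

The convolution is the t^10 coefficient of A(t)B(t).
Σ = 1·55 + 4·34 + 6·21 + 4·13 + 1·8 + 0·5 + 0·3 + 0·2 + 0·1 + 0·1 + 0·0 = 377.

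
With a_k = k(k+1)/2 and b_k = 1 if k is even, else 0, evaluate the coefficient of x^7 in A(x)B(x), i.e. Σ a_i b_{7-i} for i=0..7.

50

The convolution is the x^7 coefficient of A(x)B(x).
Σ = 0·0 + 1·1 + 3·0 + 6·1 + 10·0 + 15·1 + 21·0 + 28·1 = 50.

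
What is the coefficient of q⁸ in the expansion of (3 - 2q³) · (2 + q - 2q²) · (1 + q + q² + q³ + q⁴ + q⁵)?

(3 - 2q³) has coefficients 3,0,0,-2 for degrees 0…3.
(2 + q - 2q²) has coefficients 2,1,-2,0,0,0,0,0,0 for degrees 0…8.
Finally multiplying by (1 + q + q² + q³ + q⁴ + q⁵), the product of all factors after the first has coefficients 2,3,1,1,1,1,-1,-2,0 for degrees 0…8.
[q⁸] = 3·0 − 2·1 = -2.

-2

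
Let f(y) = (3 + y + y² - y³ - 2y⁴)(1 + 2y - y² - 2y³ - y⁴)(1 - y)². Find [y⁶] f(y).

(3 + y + y² - y³ - 2y⁴) has coefficients 3,1,1,-1,-2 for degrees 0…4.
(1 + 2y - y² - 2y³ - y⁴) has coefficients 1,2,-1,-2,-1,0,0 for degrees 0…6.
Finally multiplying by (1 - y)², the product of all factors after the first has coefficients 1,0,-4,2,2,0,-1 for degrees 0…6.
[y⁶] = 3·(-1) + 1·0 + 1·2 − 1·2 − 2·(-4) = 5.

5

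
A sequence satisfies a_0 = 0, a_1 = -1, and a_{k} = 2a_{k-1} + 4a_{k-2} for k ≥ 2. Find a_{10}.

The ordinary generating function has denominator 1 - 2z - 4z^2.
Iterating the recurrence: a_0,…,a_{10} = 0, -1, -2, -8, -24, -80, -256, -832, -2688, -8704, -28160.

-28160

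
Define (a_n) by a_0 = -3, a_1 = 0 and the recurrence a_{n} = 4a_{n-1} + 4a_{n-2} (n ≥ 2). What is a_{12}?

The ordinary generating function has denominator 1 - 4x - 4x^2.
Iterating the recurrence: a_0,…,a_{12} = -3, 0, -12, -48, -240, -1152, -5568, -26880, -129792, -626688, -3025920, -14610432, -70545408.

-70545408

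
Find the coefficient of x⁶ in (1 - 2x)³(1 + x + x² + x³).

-8

(1 - 2x)³ has coefficients 1,-6,12,-8 for degrees 0…3.
(1 + x + x² + x³) has coefficients 1,1,1,1,0,0,0 for degrees 0…6.
[x⁶] = 1·0 − 6·0 + 12·0 − 8·1 = -8.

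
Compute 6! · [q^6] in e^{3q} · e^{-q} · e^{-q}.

The EGF product rule gives c_6 = Σ_{k_1+k_2+k_3=6} C(6; k_1,k_2,k_3) · ∏ g_i(k_i), where e^{3q} gives (3)^k; e^{-q} gives (-1)^k; e^{-q} gives (-1)^k.
g_1(k) for k = 0…6: 1, 3, 9, 27, 81, 243, 729.
g_2(k) for k = 0…6: 1, -1, 1, -1, 1, -1, 1.
g_3(k) for k = 0…6: 1, -1, 1, -1, 1, -1, 1.
First combine the last two factors: h(k) = Σ_j C(k,j)·g_2(j)·g_3(k−j) for k = 0…6: 1, -2, 4, -8, 16, -32, 64.
c_6 = Σ_k C(6,k)·g_1(k)·h(6−k) = 1·1·64 + 6·3·(-32) + 15·9·16 + 20·27·(-8) + 15·81·4 + 6·243·(-2) + 1·729·1 = 64 − 576 + 2160 − 4320 + 4860 − 2916 + 729 = 1.

1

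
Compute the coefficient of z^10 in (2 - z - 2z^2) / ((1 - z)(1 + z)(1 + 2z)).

The denominator gives the recurrence a_n = −2a_(n−1) + a_(n−2) + 2a_(n−3) for n ≥ 3; the numerator fixes a_0 = 2, a_1 = -5, a_2 = 10.
Iterating: 2, -5, 10, -21, 42, -85, 170, -341, 682, -1365, 2730, so a_10 = 2730.

2730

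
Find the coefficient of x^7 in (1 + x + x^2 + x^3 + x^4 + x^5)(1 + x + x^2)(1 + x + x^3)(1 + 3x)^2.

(1 + x + x^2 + x^3 + x^4 + x^5) has coefficients 1,1,1,1,1,1 for degrees 0…5.
(1 + x + x^2) has coefficients 1,1,1,0,0,0,0,0 for degrees 0…7.
Multiplying by (1 + x + x^3) gives running coefficients 1,2,2,2,1,1,0,0 for degrees 0…7.
Finally multiplying by (1 + 3x)^2, the product of all factors after the first has coefficients 1,8,23,32,31,25,15,9 for degrees 0…7.
[x^7] = 1·9 + 1·15 + 1·25 + 1·31 + 1·32 + 1·23 = 135.

135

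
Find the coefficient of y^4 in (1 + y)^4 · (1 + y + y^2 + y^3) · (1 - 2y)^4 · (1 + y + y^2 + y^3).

22

(1 + y)^4 has coefficients 1,4,6,4,1 for degrees 0…4.
(1 + y + y^2 + y^3) has coefficients 1,1,1,1,0 for degrees 0…4.
Multiplying by (1 - 2y)^4 gives running coefficients 1,-7,17,-15,0 for degrees 0…4.
Finally multiplying by (1 + y + y^2 + y^3), the product of all factors after the first has coefficients 1,-6,11,-4,-5 for degrees 0…4.
[y^4] = 1·(-5) + 4·(-4) + 6·11 + 4·(-6) + 1·1 = 22.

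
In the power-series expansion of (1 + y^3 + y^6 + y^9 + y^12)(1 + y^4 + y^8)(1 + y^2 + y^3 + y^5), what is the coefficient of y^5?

(1 + y^3 + y^6 + y^9 + y^12) has coefficients 1,0,0,1,0,0 for degrees 0…5.
(1 + y^4 + y^8) has coefficients 1,0,0,0,1,0 for degrees 0…5.
Finally multiplying by (1 + y^2 + y^3 + y^5), the product of all factors after the first has coefficients 1,0,1,1,1,1 for degrees 0…5.
[y^5] = 1·1 + 1·1 = 2.

2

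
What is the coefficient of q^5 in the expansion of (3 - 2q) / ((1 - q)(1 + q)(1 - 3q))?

Partial fractions give a closed form: a_n = (-1/4)·1^n + (5/8)·(-1)^n + (21/8)·3^n.
At n = 5: a_5 = 637.

637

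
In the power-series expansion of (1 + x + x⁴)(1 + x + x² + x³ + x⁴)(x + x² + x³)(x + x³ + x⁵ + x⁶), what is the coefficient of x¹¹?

(1 + x + x⁴) has coefficients 1,1,0,0,1 for degrees 0…4.
(1 + x + x² + x³ + x⁴) has coefficients 1,1,1,1,1,0,0,0,0,0,0,0 for degrees 0…11.
Multiplying by (x + x² + x³) gives running coefficients 0,1,2,3,3,3,2,1,0,0,0,0 for degrees 0…11.
Finally multiplying by (x + x³ + x⁵ + x⁶), the product of all factors after the first has coefficients 0,0,1,2,4,5,7,8,9,8,7,5 for degrees 0…11.
[x¹¹] = 1·5 + 1·7 + 1·8 = 20.

20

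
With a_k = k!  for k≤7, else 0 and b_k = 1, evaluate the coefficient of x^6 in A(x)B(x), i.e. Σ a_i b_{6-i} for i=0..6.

This is [x^6] in the product of the two ordinary generating functions.
Σ = 1·1 + 1·1 + 2·1 + 6·1 + 24·1 + 120·1 + 720·1 = 874.

874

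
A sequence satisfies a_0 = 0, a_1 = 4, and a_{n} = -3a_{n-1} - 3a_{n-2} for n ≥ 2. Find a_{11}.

-972

The ordinary generating function has denominator 1 + 3x + 3x^2.
Iterating the recurrence: a_0,…,a_{11} = 0, 4, -12, 24, -36, 36, 0, -108, 324, -648, 972, -972.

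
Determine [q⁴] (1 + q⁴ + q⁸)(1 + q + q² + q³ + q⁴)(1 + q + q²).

(1 + q⁴ + q⁸) has coefficients 1,0,0,0,1 for degrees 0…4.
(1 + q + q² + q³ + q⁴) has coefficients 1,1,1,1,1 for degrees 0…4.
Finally multiplying by (1 + q + q²), the product of all factors after the first has coefficients 1,2,3,3,3 for degrees 0…4.
[q⁴] = 1·3 + 1·1 = 4.

4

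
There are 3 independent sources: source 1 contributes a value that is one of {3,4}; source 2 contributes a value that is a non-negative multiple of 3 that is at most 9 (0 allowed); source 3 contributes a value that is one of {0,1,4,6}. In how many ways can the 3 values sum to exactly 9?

2

The generating function for the choices is (y³ + y⁴)·(1 + y³ + y⁶ + y⁹)·(1 + y + y⁴ + y⁶); the count is [y⁹].
(y³ + y⁴) has coefficients 0,0,0,1,1 for degrees 0…4.
(1 + y³ + y⁶ + y⁹) has coefficients 1,0,0,1,0,0,1,0,0,1 for degrees 0…9.
Finally multiplying by (1 + y + y⁴ + y⁶), the product of all factors after the first has coefficients 1,1,0,1,2,0,2,2,0,2 for degrees 0…9.
[y⁹] = 1·2 + 1·0 = 2.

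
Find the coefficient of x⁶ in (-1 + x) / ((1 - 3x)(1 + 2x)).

The denominator gives the recurrence a_n = a_(n−1) + 6a_(n−2) for n ≥ 2; the numerator fixes a_0 = -1, a_1 = 0.
Iterating: -1, 0, -6, -6, -42, -78, -330, so a_6 = -330.

-330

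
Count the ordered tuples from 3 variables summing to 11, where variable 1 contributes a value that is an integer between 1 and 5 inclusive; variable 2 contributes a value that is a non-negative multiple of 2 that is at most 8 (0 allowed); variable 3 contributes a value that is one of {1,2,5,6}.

10

The generating function for the choices is (z + z^2 + z^3 + z^4 + z^5)·(1 + z^2 + z^4 + z^6 + z^8)·(z + z^2 + z^5 + z^6); the count is [z^11].
(z + z^2 + z^3 + z^4 + z^5) has coefficients 0,1,1,1,1,1 for degrees 0…5.
(1 + z^2 + z^4 + z^6 + z^8) has coefficients 1,0,1,0,1,0,1,0,1,0,0,0 for degrees 0…11.
Finally multiplying by (z + z^2 + z^5 + z^6), the product of all factors after the first has coefficients 0,1,1,1,1,2,2,2,2,2,2,1 for degrees 0…11.
[z^11] = 1·2 + 1·2 + 1·2 + 1·2 + 1·2 = 10.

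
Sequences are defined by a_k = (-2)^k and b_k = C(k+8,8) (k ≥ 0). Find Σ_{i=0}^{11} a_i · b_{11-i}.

This is [x^11] in the product of the two ordinary generating functions.
Σ = 1·75582 − 2·43758 + 4·24310 − 8·12870 + 16·6435 − 32·3003 + 64·1287 − 128·495 + 256·165 − 512·45 + 1024·9 − 2048·1 = 34586.

34586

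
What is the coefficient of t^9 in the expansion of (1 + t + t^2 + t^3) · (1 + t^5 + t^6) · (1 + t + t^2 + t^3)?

7

(1 + t + t^2 + t^3) has coefficients 1,1,1,1 for degrees 0…3.
(1 + t^5 + t^6) has coefficients 1,0,0,0,0,1,1,0,0,0 for degrees 0…9.
Finally multiplying by (1 + t + t^2 + t^3), the product of all factors after the first has coefficients 1,1,1,1,0,1,2,2,2,1 for degrees 0…9.
[t^9] = 1·1 + 1·2 + 1·2 + 1·2 = 7.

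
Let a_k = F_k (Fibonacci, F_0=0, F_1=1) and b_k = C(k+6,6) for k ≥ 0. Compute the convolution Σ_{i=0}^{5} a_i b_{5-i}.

Write out a_i and b_{5-i} for i = 0,…,5 and sum the products.
Σ = 0·462 + 1·210 + 1·84 + 2·28 + 3·7 + 5·1 = 376.

376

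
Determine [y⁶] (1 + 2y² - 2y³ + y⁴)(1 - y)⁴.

(1 + 2y² - 2y³ + y⁴) has coefficients 1,0,2,-2,1 for degrees 0…4.
(1 - y)⁴ has coefficients 1,-4,6,-4,1,0,0 for degrees 0…6.
[y⁶] = 1·0 + 2·1 − 2·(-4) + 1·6 = 16.

16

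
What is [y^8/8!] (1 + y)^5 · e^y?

19081

The EGF product rule gives c_8 = Σ_{k_1+k_2=8} C(8; k_1,k_2) · ∏ g_i(k_i), where (1+y)^5 gives the falling factorial (5)_k; e^y gives (1)^k.
g_1(k) for k = 0…8: 1, 5, 20, 60, 120, 120, 0, 0, 0.
g_2(k) for k = 0…8: 1, 1, 1, 1, 1, 1, 1, 1, 1.
c_8 = Σ_k C(8,k)·g_1(k)·g_2(8−k) = 1·1·1 + 8·5·1 + 28·20·1 + 56·60·1 + 70·120·1 + 56·120·1 = 1 + 40 + 560 + 3360 + 8400 + 6720 = 19081.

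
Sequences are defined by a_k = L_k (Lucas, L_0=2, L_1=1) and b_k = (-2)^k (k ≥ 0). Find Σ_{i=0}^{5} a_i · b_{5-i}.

-59

Write out a_i and b_{5-i} for i = 0,…,5 and sum the products.
Σ = 2·(-32) + 1·16 + 3·(-8) + 4·4 + 7·(-2) + 11·1 = -59.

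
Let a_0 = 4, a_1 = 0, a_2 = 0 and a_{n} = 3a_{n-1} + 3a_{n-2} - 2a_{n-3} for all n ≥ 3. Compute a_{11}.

The ordinary generating function has denominator 1 - 3q - 3q^2 + 2q^3.
Iterating the recurrence: a_0,…,a_{11} = 4, 0, 0, -8, -24, -96, -344, -1272, -4656, -17096, -62712, -230112.

-230112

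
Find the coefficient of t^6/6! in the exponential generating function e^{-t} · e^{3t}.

64

The EGF product rule gives c_6 = Σ_{k_1+k_2=6} C(6; k_1,k_2) · ∏ g_i(k_i), where e^{-t} gives (-1)^k; e^{3t} gives (3)^k.
g_1(k) for k = 0…6: 1, -1, 1, -1, 1, -1, 1.
g_2(k) for k = 0…6: 1, 3, 9, 27, 81, 243, 729.
c_6 = Σ_k C(6,k)·g_1(k)·g_2(6−k) = 1·1·729 + 6·(-1)·243 + 15·1·81 + 20·(-1)·27 + 15·1·9 + 6·(-1)·3 + 1·1·1 = 729 − 1458 + 1215 − 540 + 135 − 18 + 1 = 64.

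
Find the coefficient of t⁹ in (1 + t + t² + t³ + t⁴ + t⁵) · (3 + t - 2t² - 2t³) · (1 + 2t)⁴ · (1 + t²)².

(1 + t + t² + t³ + t⁴ + t⁵) has coefficients 1,1,1,1,1,1 for degrees 0…5.
(3 + t - 2t² - 2t³) has coefficients 3,1,-2,-2,0,0,0,0,0,0 for degrees 0…9.
Multiplying by (1 + 2t)⁴ gives running coefficients 3,25,78,102,16,-96,-96,-32,0,0 for degrees 0…9.
Finally multiplying by (1 + t²)², the product of all factors after the first has coefficients 3,25,84,152,175,133,14,-122,-176,-160 for degrees 0…9.
[t⁹] = 1·(-160) + 1·(-176) + 1·(-122) + 1·14 + 1·133 + 1·175 = -136.

-136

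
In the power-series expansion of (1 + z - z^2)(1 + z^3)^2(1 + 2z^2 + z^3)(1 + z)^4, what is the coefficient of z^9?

22

(1 + z - z^2) has coefficients 1,1,-1 for degrees 0…2.
(1 + z^3)^2 has coefficients 1,0,0,2,0,0,1,0,0,0 for degrees 0…9.
Multiplying by (1 + 2z^2 + z^3) gives running coefficients 1,0,2,3,0,4,3,0,2,1 for degrees 0…9.
Finally multiplying by (1 + z)^4, the product of all factors after the first has coefficients 1,4,8,15,25,30,33,39,36,25 for degrees 0…9.
[z^9] = 1·25 + 1·36 − 1·39 = 22.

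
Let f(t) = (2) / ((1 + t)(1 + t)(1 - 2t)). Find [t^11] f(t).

The denominator gives the recurrence a_n = 3a_(n−2) + 2a_(n−3) for n ≥ 3; the numerator fixes a_0 = 2, a_1 = 0, a_2 = 6.
Iterating: 2, 0, 6, 4, 18, 24, 62, 108, 234, 448, 918, 1812, so a_11 = 1812.

1812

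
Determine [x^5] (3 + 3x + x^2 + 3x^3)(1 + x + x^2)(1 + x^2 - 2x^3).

-4

(3 + 3x + x^2 + 3x^3) has coefficients 3,3,1,3 for degrees 0…3.
(1 + x + x^2) has coefficients 1,1,1,0,0,0 for degrees 0…5.
Finally multiplying by (1 + x^2 - 2x^3), the product of all factors after the first has coefficients 1,1,2,-1,-1,-2 for degrees 0…5.
[x^5] = 3·(-2) + 3·(-1) + 1·(-1) + 3·2 = -4.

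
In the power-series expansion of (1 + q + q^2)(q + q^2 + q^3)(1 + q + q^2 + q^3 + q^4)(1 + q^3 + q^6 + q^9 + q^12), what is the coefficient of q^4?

(1 + q + q^2) has coefficients 1,1,1 for degrees 0…2.
(q + q^2 + q^3) has coefficients 0,1,1,1,0 for degrees 0…4.
Multiplying by (1 + q + q^2 + q^3 + q^4) gives running coefficients 0,1,2,3,3 for degrees 0…4.
Finally multiplying by (1 + q^3 + q^6 + q^9 + q^12), the product of all factors after the first has coefficients 0,1,2,3,4 for degrees 0…4.
[q^4] = 1·4 + 1·3 + 1·2 = 9.

9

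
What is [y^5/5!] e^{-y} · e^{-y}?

The EGF product rule gives c_5 = Σ_{k_1+k_2=5} C(5; k_1,k_2) · ∏ g_i(k_i), where e^{-y} gives (-1)^k; e^{-y} gives (-1)^k.
g_1(k) for k = 0…5: 1, -1, 1, -1, 1, -1.
g_2(k) for k = 0…5: 1, -1, 1, -1, 1, -1.
c_5 = Σ_k C(5,k)·g_1(k)·g_2(5−k) = 1·1·(-1) + 5·(-1)·1 + 10·1·(-1) + 10·(-1)·1 + 5·1·(-1) + 1·(-1)·1 = −1 − 5 − 10 − 10 − 5 − 1 = -32.

-32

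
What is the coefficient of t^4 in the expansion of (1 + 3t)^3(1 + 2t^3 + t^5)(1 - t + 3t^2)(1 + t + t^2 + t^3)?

128

(1 + 3t)^3 has coefficients 1,9,27,27 for degrees 0…3.
(1 + 2t^3 + t^5) has coefficients 1,0,0,2,0 for degrees 0…4.
Multiplying by (1 - t + 3t^2) gives running coefficients 1,-1,3,2,-2 for degrees 0…4.
Finally multiplying by (1 + t + t^2 + t^3), the product of all factors after the first has coefficients 1,0,3,5,2 for degrees 0…4.
[t^4] = 1·2 + 9·5 + 27·3 + 27·0 = 128.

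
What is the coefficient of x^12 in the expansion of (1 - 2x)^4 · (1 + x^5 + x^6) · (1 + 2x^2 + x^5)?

(1 - 2x)^4 has coefficients 1,-8,24,-32,16 for degrees 0…4.
(1 + x^5 + x^6) has coefficients 1,0,0,0,0,1,1,0,0,0,0,0,0 for degrees 0…12.
Finally multiplying by (1 + 2x^2 + x^5), the product of all factors after the first has coefficients 1,0,2,0,0,2,1,2,2,0,1,1,0 for degrees 0…12.
[x^12] = 1·0 − 8·1 + 24·1 − 32·0 + 16·2 = 48.

48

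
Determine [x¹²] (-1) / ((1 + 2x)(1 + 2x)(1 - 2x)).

-28672

The denominator gives the recurrence a_n = −2a_(n−1) + 4a_(n−2) + 8a_(n−3) for n ≥ 3; the numerator fixes a_0 = -1, a_1 = 2, a_2 = -8.
Iterating: -1, 2, -8, 16, -48, 96, -256, 512, -1280, 2560, -6144, 12288, -28672, so a_12 = -28672.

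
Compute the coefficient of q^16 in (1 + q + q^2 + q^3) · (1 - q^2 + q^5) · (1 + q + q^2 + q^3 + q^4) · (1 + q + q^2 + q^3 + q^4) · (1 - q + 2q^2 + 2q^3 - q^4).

(1 + q + q^2 + q^3) has coefficients 1,1,1,1 for degrees 0…3.
(1 - q^2 + q^5) has coefficients 1,0,-1,0,0,1,0,0,0,0,0,0,0,0,0,0,0 for degrees 0…16.
Multiplying by (1 + q + q^2 + q^3 + q^4) gives running coefficients 1,1,0,0,0,0,0,1,1,1,0,0,0,0,0,0,0 for degrees 0…16.
Multiplying by (1 + q + q^2 + q^3 + q^4) gives running coefficients 1,2,2,2,2,1,0,1,2,3,3,3,2,1,0,0,0 for degrees 0…16.
Finally multiplying by (1 - q + 2q^2 + 2q^3 - q^4), the product of all factors after the first has coefficients 1,1,2,6,7,5,5,5,1,2,6,9,9,8,6,3,0 for degrees 0…16.
[q^16] = 1·0 + 1·3 + 1·6 + 1·8 = 17.

17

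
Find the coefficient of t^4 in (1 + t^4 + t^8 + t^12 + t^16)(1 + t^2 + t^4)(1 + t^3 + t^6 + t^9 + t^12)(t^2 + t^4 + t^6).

2

(1 + t^4 + t^8 + t^12 + t^16) has coefficients 1,0,0,0,1 for degrees 0…4.
(1 + t^2 + t^4) has coefficients 1,0,1,0,1 for degrees 0…4.
Multiplying by (1 + t^3 + t^6 + t^9 + t^12) gives running coefficients 1,0,1,1,1 for degrees 0…4.
Finally multiplying by (t^2 + t^4 + t^6), the product of all factors after the first has coefficients 0,0,1,0,2 for degrees 0…4.
[t^4] = 1·2 + 1·0 = 2.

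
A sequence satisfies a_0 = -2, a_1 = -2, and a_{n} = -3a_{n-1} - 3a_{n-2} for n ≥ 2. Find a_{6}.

The ordinary generating function has denominator 1 + 3y + 3y^2.
Iterating the recurrence: a_0,…,a_{6} = -2, -2, 12, -30, 54, -72, 54.

54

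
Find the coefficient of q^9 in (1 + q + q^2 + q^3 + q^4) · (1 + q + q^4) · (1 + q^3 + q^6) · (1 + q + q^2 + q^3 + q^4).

(1 + q + q^2 + q^3 + q^4) has coefficients 1,1,1,1,1 for degrees 0…4.
(1 + q + q^4) has coefficients 1,1,0,0,1,0,0,0,0,0 for degrees 0…9.
Multiplying by (1 + q^3 + q^6) gives running coefficients 1,1,0,1,2,0,1,2,0,0 for degrees 0…9.
Finally multiplying by (1 + q + q^2 + q^3 + q^4), the product of all factors after the first has coefficients 1,2,2,3,5,4,4,6,5,3 for degrees 0…9.
[q^9] = 1·3 + 1·5 + 1·6 + 1·4 + 1·4 = 22.

22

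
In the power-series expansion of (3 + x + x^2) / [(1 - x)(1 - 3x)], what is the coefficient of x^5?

The denominator gives the recurrence a_n = 4a_(n−1) − 3a_(n−2) for n ≥ 3; the numerator fixes a_0 = 3, a_1 = 13, a_2 = 44.
Iterating: 3, 13, 44, 137, 416, 1253, so a_5 = 1253.

1253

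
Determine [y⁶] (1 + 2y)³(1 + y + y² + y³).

(1 + 2y)³ has coefficients 1,6,12,8 for degrees 0…3.
(1 + y + y² + y³) has coefficients 1,1,1,1,0,0,0 for degrees 0…6.
[y⁶] = 1·0 + 6·0 + 12·0 + 8·1 = 8.

8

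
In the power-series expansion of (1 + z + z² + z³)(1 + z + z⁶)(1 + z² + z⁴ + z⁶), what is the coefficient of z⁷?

(1 + z + z² + z³) has coefficients 1,1,1,1 for degrees 0…3.
(1 + z + z⁶) has coefficients 1,1,0,0,0,0,1,0 for degrees 0…7.
Finally multiplying by (1 + z² + z⁴ + z⁶), the product of all factors after the first has coefficients 1,1,1,1,1,1,2,1 for degrees 0…7.
[z⁷] = 1·1 + 1·2 + 1·1 + 1·1 = 5.

5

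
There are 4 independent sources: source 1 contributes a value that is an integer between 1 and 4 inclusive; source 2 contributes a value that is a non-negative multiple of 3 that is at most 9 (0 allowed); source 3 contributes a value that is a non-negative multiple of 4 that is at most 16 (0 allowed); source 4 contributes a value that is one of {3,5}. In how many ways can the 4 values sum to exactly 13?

The generating function for the choices is (z + z^2 + z^3 + z^4)·(1 + z^3 + z^6 + z^9)·(1 + z^4 + z^8 + z^12 + z^16)·(z^3 + z^5); the count is [z^13].
(z + z^2 + z^3 + z^4) has coefficients 0,1,1,1,1 for degrees 0…4.
(1 + z^3 + z^6 + z^9) has coefficients 1,0,0,1,0,0,1,0,0,1,0,0,0,0 for degrees 0…13.
Multiplying by (1 + z^4 + z^8 + z^12 + z^16) gives running coefficients 1,0,0,1,1,0,1,1,1,1,1,1,1,1 for degrees 0…13.
Finally multiplying by (z^3 + z^5), the product of all factors after the first has coefficients 0,0,0,1,0,1,1,1,1,2,1,2,2,2 for degrees 0…13.
[z^13] = 1·2 + 1·2 + 1·1 + 1·2 = 7.

7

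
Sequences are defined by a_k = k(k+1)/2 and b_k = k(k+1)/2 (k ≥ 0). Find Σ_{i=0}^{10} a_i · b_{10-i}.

This is [x^10] in the product of the two ordinary generating functions.
Σ = 0·55 + 1·45 + 3·36 + 6·28 + 10·21 + 15·15 + 21·10 + 28·6 + 36·3 + 45·1 + 55·0 = 1287.

1287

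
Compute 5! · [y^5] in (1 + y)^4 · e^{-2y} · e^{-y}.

-63

The EGF product rule gives c_5 = Σ_{k_1+k_2+k_3=5} C(5; k_1,k_2,k_3) · ∏ g_i(k_i), where (1+y)^4 gives the falling factorial (4)_k; e^{-2y} gives (-2)^k; e^{-y} gives (-1)^k.
g_1(k) for k = 0…5: 1, 4, 12, 24, 24, 0.
g_2(k) for k = 0…5: 1, -2, 4, -8, 16, -32.
g_3(k) for k = 0…5: 1, -1, 1, -1, 1, -1.
First combine the last two factors: h(k) = Σ_j C(k,j)·g_2(j)·g_3(k−j) for k = 0…5: 1, -3, 9, -27, 81, -243.
c_5 = Σ_k C(5,k)·g_1(k)·h(5−k) = 1·1·(-243) + 5·4·81 + 10·12·(-27) + 10·24·9 + 5·24·(-3) = −243 + 1620 − 3240 + 2160 − 360 = -63.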